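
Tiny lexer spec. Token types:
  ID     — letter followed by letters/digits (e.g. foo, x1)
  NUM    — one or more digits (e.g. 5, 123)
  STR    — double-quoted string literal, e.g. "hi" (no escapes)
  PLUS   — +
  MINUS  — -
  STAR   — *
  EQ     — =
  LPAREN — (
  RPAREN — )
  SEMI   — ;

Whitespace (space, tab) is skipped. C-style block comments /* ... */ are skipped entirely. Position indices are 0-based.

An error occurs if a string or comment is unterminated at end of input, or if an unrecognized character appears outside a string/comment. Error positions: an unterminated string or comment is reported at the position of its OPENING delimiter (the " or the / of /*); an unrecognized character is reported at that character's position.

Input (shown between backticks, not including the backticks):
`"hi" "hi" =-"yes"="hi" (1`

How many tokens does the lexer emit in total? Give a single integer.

Answer: 9

Derivation:
pos=0: enter STRING mode
pos=0: emit STR "hi" (now at pos=4)
pos=5: enter STRING mode
pos=5: emit STR "hi" (now at pos=9)
pos=10: emit EQ '='
pos=11: emit MINUS '-'
pos=12: enter STRING mode
pos=12: emit STR "yes" (now at pos=17)
pos=17: emit EQ '='
pos=18: enter STRING mode
pos=18: emit STR "hi" (now at pos=22)
pos=23: emit LPAREN '('
pos=24: emit NUM '1' (now at pos=25)
DONE. 9 tokens: [STR, STR, EQ, MINUS, STR, EQ, STR, LPAREN, NUM]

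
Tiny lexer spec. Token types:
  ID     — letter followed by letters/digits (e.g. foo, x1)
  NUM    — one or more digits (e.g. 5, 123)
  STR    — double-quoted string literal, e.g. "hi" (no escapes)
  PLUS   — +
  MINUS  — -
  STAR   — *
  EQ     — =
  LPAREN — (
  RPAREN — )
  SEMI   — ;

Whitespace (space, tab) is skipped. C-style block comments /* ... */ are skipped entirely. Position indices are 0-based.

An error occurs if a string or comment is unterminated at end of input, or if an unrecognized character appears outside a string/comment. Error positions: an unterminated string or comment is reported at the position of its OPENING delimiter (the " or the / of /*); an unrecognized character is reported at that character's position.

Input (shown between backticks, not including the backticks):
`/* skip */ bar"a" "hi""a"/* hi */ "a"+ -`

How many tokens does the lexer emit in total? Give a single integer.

Answer: 7

Derivation:
pos=0: enter COMMENT mode (saw '/*')
exit COMMENT mode (now at pos=10)
pos=11: emit ID 'bar' (now at pos=14)
pos=14: enter STRING mode
pos=14: emit STR "a" (now at pos=17)
pos=18: enter STRING mode
pos=18: emit STR "hi" (now at pos=22)
pos=22: enter STRING mode
pos=22: emit STR "a" (now at pos=25)
pos=25: enter COMMENT mode (saw '/*')
exit COMMENT mode (now at pos=33)
pos=34: enter STRING mode
pos=34: emit STR "a" (now at pos=37)
pos=37: emit PLUS '+'
pos=39: emit MINUS '-'
DONE. 7 tokens: [ID, STR, STR, STR, STR, PLUS, MINUS]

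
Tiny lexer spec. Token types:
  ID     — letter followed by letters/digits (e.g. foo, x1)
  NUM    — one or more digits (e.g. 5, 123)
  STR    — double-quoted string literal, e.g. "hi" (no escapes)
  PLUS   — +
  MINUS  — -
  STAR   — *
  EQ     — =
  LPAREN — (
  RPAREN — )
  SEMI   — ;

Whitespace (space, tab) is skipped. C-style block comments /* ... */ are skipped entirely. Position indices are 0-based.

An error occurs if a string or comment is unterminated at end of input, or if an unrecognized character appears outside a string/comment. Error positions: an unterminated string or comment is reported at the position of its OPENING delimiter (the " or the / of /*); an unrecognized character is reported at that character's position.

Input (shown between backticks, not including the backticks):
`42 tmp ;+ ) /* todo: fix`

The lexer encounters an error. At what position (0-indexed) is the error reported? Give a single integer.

Answer: 12

Derivation:
pos=0: emit NUM '42' (now at pos=2)
pos=3: emit ID 'tmp' (now at pos=6)
pos=7: emit SEMI ';'
pos=8: emit PLUS '+'
pos=10: emit RPAREN ')'
pos=12: enter COMMENT mode (saw '/*')
pos=12: ERROR — unterminated comment (reached EOF)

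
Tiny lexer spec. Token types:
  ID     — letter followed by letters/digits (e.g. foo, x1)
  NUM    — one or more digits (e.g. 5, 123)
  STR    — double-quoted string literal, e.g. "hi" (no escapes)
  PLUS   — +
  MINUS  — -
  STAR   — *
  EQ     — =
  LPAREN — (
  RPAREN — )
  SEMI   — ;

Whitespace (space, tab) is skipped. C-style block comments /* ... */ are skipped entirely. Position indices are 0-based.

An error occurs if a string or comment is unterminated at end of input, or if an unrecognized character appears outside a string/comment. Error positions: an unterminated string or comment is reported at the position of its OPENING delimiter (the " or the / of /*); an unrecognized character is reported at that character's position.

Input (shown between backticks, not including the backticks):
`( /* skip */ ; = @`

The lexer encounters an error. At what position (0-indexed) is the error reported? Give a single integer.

pos=0: emit LPAREN '('
pos=2: enter COMMENT mode (saw '/*')
exit COMMENT mode (now at pos=12)
pos=13: emit SEMI ';'
pos=15: emit EQ '='
pos=17: ERROR — unrecognized char '@'

Answer: 17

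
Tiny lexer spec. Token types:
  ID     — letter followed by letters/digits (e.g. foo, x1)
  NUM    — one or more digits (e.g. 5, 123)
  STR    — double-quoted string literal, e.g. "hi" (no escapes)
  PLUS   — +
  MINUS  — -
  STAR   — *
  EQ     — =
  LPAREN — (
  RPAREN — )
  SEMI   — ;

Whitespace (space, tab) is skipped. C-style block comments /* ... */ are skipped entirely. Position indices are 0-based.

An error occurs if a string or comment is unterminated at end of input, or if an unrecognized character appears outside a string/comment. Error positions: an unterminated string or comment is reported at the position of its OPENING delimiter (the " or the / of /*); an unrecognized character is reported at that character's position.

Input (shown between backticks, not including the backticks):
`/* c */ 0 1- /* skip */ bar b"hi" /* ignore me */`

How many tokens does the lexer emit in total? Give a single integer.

pos=0: enter COMMENT mode (saw '/*')
exit COMMENT mode (now at pos=7)
pos=8: emit NUM '0' (now at pos=9)
pos=10: emit NUM '1' (now at pos=11)
pos=11: emit MINUS '-'
pos=13: enter COMMENT mode (saw '/*')
exit COMMENT mode (now at pos=23)
pos=24: emit ID 'bar' (now at pos=27)
pos=28: emit ID 'b' (now at pos=29)
pos=29: enter STRING mode
pos=29: emit STR "hi" (now at pos=33)
pos=34: enter COMMENT mode (saw '/*')
exit COMMENT mode (now at pos=49)
DONE. 6 tokens: [NUM, NUM, MINUS, ID, ID, STR]

Answer: 6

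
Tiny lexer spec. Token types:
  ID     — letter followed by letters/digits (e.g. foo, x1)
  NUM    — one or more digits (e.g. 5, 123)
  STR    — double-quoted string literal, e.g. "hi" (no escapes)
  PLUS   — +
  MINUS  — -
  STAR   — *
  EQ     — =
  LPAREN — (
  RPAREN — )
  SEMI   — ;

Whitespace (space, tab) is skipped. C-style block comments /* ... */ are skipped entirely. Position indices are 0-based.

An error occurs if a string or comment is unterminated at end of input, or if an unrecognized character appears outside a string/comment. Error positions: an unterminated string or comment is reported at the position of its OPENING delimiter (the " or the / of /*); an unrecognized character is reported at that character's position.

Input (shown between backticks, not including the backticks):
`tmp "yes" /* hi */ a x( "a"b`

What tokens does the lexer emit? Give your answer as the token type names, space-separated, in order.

Answer: ID STR ID ID LPAREN STR ID

Derivation:
pos=0: emit ID 'tmp' (now at pos=3)
pos=4: enter STRING mode
pos=4: emit STR "yes" (now at pos=9)
pos=10: enter COMMENT mode (saw '/*')
exit COMMENT mode (now at pos=18)
pos=19: emit ID 'a' (now at pos=20)
pos=21: emit ID 'x' (now at pos=22)
pos=22: emit LPAREN '('
pos=24: enter STRING mode
pos=24: emit STR "a" (now at pos=27)
pos=27: emit ID 'b' (now at pos=28)
DONE. 7 tokens: [ID, STR, ID, ID, LPAREN, STR, ID]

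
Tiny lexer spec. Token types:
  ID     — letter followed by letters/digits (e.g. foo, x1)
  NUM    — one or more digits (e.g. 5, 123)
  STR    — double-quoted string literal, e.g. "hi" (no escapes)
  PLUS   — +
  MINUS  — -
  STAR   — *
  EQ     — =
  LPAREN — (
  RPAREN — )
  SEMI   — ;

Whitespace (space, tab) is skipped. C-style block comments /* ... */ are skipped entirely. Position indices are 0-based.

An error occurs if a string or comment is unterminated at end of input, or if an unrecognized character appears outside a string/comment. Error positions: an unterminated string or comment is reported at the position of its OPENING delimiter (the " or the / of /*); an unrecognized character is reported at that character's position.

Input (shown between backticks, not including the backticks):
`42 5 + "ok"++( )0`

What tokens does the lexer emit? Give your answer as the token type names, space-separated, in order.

Answer: NUM NUM PLUS STR PLUS PLUS LPAREN RPAREN NUM

Derivation:
pos=0: emit NUM '42' (now at pos=2)
pos=3: emit NUM '5' (now at pos=4)
pos=5: emit PLUS '+'
pos=7: enter STRING mode
pos=7: emit STR "ok" (now at pos=11)
pos=11: emit PLUS '+'
pos=12: emit PLUS '+'
pos=13: emit LPAREN '('
pos=15: emit RPAREN ')'
pos=16: emit NUM '0' (now at pos=17)
DONE. 9 tokens: [NUM, NUM, PLUS, STR, PLUS, PLUS, LPAREN, RPAREN, NUM]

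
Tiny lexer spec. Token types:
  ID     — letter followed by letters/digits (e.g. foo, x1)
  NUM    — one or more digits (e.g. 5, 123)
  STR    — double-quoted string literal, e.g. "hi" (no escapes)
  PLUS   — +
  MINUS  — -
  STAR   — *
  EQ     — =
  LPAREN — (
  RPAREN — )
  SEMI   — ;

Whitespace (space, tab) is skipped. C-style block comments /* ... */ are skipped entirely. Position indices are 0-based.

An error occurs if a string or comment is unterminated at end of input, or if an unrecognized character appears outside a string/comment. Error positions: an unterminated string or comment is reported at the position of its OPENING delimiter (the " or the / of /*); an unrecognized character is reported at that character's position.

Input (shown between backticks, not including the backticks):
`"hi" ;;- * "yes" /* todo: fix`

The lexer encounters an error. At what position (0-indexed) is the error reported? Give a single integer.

pos=0: enter STRING mode
pos=0: emit STR "hi" (now at pos=4)
pos=5: emit SEMI ';'
pos=6: emit SEMI ';'
pos=7: emit MINUS '-'
pos=9: emit STAR '*'
pos=11: enter STRING mode
pos=11: emit STR "yes" (now at pos=16)
pos=17: enter COMMENT mode (saw '/*')
pos=17: ERROR — unterminated comment (reached EOF)

Answer: 17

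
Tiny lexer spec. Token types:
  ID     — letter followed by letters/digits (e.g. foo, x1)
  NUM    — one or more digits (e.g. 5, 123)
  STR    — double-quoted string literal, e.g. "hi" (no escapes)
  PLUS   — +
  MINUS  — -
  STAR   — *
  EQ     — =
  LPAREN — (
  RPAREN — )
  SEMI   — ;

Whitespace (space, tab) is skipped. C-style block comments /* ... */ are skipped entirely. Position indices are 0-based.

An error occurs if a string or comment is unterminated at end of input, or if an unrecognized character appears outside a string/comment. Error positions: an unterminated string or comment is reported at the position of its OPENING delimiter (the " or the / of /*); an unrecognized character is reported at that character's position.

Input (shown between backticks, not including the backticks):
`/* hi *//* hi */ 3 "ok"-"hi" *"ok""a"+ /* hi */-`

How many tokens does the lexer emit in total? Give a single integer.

Answer: 9

Derivation:
pos=0: enter COMMENT mode (saw '/*')
exit COMMENT mode (now at pos=8)
pos=8: enter COMMENT mode (saw '/*')
exit COMMENT mode (now at pos=16)
pos=17: emit NUM '3' (now at pos=18)
pos=19: enter STRING mode
pos=19: emit STR "ok" (now at pos=23)
pos=23: emit MINUS '-'
pos=24: enter STRING mode
pos=24: emit STR "hi" (now at pos=28)
pos=29: emit STAR '*'
pos=30: enter STRING mode
pos=30: emit STR "ok" (now at pos=34)
pos=34: enter STRING mode
pos=34: emit STR "a" (now at pos=37)
pos=37: emit PLUS '+'
pos=39: enter COMMENT mode (saw '/*')
exit COMMENT mode (now at pos=47)
pos=47: emit MINUS '-'
DONE. 9 tokens: [NUM, STR, MINUS, STR, STAR, STR, STR, PLUS, MINUS]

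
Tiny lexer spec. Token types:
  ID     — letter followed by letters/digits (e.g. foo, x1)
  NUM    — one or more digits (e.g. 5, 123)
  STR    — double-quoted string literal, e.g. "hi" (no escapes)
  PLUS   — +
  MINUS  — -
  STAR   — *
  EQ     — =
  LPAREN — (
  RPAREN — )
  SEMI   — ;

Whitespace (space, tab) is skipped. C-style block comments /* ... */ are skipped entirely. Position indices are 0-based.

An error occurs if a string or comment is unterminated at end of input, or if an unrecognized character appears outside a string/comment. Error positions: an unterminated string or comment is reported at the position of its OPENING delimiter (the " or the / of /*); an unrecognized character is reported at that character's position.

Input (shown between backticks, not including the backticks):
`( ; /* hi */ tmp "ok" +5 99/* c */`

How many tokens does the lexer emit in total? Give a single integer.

pos=0: emit LPAREN '('
pos=2: emit SEMI ';'
pos=4: enter COMMENT mode (saw '/*')
exit COMMENT mode (now at pos=12)
pos=13: emit ID 'tmp' (now at pos=16)
pos=17: enter STRING mode
pos=17: emit STR "ok" (now at pos=21)
pos=22: emit PLUS '+'
pos=23: emit NUM '5' (now at pos=24)
pos=25: emit NUM '99' (now at pos=27)
pos=27: enter COMMENT mode (saw '/*')
exit COMMENT mode (now at pos=34)
DONE. 7 tokens: [LPAREN, SEMI, ID, STR, PLUS, NUM, NUM]

Answer: 7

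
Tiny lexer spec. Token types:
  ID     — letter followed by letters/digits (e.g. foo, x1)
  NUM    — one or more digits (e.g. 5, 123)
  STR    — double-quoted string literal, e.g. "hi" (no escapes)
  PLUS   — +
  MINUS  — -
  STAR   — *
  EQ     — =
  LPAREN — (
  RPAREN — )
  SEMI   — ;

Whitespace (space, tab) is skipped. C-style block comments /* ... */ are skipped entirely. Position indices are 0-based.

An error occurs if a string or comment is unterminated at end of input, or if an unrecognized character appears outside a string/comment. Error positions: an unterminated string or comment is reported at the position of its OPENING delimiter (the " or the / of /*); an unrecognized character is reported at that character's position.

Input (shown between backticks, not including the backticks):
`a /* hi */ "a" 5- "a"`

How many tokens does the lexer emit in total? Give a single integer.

Answer: 5

Derivation:
pos=0: emit ID 'a' (now at pos=1)
pos=2: enter COMMENT mode (saw '/*')
exit COMMENT mode (now at pos=10)
pos=11: enter STRING mode
pos=11: emit STR "a" (now at pos=14)
pos=15: emit NUM '5' (now at pos=16)
pos=16: emit MINUS '-'
pos=18: enter STRING mode
pos=18: emit STR "a" (now at pos=21)
DONE. 5 tokens: [ID, STR, NUM, MINUS, STR]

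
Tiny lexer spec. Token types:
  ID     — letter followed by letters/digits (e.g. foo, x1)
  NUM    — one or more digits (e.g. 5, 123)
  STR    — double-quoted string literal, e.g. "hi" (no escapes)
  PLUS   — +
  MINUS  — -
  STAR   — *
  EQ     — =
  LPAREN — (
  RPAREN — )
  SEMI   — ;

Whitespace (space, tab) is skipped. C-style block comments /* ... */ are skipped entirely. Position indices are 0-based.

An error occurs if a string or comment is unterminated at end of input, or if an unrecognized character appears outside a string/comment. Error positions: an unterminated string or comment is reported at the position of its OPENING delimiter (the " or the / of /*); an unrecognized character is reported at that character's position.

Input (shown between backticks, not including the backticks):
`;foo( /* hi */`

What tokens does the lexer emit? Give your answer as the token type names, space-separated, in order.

pos=0: emit SEMI ';'
pos=1: emit ID 'foo' (now at pos=4)
pos=4: emit LPAREN '('
pos=6: enter COMMENT mode (saw '/*')
exit COMMENT mode (now at pos=14)
DONE. 3 tokens: [SEMI, ID, LPAREN]

Answer: SEMI ID LPAREN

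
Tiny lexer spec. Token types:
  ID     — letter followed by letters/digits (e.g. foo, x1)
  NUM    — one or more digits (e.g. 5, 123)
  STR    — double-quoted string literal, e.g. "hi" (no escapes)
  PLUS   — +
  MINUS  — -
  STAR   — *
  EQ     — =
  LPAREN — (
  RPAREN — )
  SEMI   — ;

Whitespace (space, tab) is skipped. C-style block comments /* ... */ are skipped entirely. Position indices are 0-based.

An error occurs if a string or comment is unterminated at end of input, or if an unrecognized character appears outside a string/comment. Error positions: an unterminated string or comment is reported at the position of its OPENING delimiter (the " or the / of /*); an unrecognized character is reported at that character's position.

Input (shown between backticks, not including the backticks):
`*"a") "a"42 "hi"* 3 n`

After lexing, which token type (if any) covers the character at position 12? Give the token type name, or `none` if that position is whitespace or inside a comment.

Answer: STR

Derivation:
pos=0: emit STAR '*'
pos=1: enter STRING mode
pos=1: emit STR "a" (now at pos=4)
pos=4: emit RPAREN ')'
pos=6: enter STRING mode
pos=6: emit STR "a" (now at pos=9)
pos=9: emit NUM '42' (now at pos=11)
pos=12: enter STRING mode
pos=12: emit STR "hi" (now at pos=16)
pos=16: emit STAR '*'
pos=18: emit NUM '3' (now at pos=19)
pos=20: emit ID 'n' (now at pos=21)
DONE. 9 tokens: [STAR, STR, RPAREN, STR, NUM, STR, STAR, NUM, ID]
Position 12: char is '"' -> STR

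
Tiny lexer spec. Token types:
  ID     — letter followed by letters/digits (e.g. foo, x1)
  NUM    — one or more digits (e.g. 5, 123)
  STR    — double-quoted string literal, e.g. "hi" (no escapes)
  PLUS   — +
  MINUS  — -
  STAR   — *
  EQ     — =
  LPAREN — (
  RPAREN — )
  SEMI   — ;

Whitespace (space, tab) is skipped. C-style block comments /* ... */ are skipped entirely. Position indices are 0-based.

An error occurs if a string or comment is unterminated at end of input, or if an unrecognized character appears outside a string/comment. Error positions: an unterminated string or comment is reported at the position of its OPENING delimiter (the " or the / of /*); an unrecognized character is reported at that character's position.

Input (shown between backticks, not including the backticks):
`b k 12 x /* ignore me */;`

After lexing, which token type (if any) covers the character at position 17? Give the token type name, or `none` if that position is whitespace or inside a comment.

Answer: none

Derivation:
pos=0: emit ID 'b' (now at pos=1)
pos=2: emit ID 'k' (now at pos=3)
pos=4: emit NUM '12' (now at pos=6)
pos=7: emit ID 'x' (now at pos=8)
pos=9: enter COMMENT mode (saw '/*')
exit COMMENT mode (now at pos=24)
pos=24: emit SEMI ';'
DONE. 5 tokens: [ID, ID, NUM, ID, SEMI]
Position 17: char is 'e' -> none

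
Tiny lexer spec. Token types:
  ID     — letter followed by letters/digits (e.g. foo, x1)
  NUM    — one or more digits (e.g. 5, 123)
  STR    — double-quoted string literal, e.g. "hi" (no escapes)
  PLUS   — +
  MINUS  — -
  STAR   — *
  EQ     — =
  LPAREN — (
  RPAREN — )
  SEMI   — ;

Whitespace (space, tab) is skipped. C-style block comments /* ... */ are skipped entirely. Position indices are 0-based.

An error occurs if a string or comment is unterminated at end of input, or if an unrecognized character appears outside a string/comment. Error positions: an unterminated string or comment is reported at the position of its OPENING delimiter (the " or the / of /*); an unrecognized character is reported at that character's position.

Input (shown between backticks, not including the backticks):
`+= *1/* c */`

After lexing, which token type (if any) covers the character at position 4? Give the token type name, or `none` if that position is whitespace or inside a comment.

pos=0: emit PLUS '+'
pos=1: emit EQ '='
pos=3: emit STAR '*'
pos=4: emit NUM '1' (now at pos=5)
pos=5: enter COMMENT mode (saw '/*')
exit COMMENT mode (now at pos=12)
DONE. 4 tokens: [PLUS, EQ, STAR, NUM]
Position 4: char is '1' -> NUM

Answer: NUM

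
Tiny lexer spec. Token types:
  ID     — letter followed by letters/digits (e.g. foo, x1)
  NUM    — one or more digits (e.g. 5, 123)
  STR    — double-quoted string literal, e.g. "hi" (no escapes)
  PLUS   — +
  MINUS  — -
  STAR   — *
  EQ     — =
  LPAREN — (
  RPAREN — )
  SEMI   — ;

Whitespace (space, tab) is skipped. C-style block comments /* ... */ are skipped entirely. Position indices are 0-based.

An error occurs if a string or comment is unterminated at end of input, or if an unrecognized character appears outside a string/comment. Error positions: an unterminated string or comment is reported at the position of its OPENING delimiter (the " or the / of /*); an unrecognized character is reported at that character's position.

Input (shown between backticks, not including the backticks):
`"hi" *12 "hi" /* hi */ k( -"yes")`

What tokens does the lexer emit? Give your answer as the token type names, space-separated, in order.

pos=0: enter STRING mode
pos=0: emit STR "hi" (now at pos=4)
pos=5: emit STAR '*'
pos=6: emit NUM '12' (now at pos=8)
pos=9: enter STRING mode
pos=9: emit STR "hi" (now at pos=13)
pos=14: enter COMMENT mode (saw '/*')
exit COMMENT mode (now at pos=22)
pos=23: emit ID 'k' (now at pos=24)
pos=24: emit LPAREN '('
pos=26: emit MINUS '-'
pos=27: enter STRING mode
pos=27: emit STR "yes" (now at pos=32)
pos=32: emit RPAREN ')'
DONE. 9 tokens: [STR, STAR, NUM, STR, ID, LPAREN, MINUS, STR, RPAREN]

Answer: STR STAR NUM STR ID LPAREN MINUS STR RPAREN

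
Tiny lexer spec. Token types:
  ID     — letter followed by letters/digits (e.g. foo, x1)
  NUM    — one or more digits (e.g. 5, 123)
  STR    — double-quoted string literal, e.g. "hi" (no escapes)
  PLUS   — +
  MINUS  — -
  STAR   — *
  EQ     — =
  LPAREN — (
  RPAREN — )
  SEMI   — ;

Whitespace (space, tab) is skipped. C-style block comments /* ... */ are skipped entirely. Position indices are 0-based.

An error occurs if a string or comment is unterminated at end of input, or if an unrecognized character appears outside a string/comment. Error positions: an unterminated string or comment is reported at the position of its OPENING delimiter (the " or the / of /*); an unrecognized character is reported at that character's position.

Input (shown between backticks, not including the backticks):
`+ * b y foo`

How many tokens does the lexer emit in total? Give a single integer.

pos=0: emit PLUS '+'
pos=2: emit STAR '*'
pos=4: emit ID 'b' (now at pos=5)
pos=6: emit ID 'y' (now at pos=7)
pos=8: emit ID 'foo' (now at pos=11)
DONE. 5 tokens: [PLUS, STAR, ID, ID, ID]

Answer: 5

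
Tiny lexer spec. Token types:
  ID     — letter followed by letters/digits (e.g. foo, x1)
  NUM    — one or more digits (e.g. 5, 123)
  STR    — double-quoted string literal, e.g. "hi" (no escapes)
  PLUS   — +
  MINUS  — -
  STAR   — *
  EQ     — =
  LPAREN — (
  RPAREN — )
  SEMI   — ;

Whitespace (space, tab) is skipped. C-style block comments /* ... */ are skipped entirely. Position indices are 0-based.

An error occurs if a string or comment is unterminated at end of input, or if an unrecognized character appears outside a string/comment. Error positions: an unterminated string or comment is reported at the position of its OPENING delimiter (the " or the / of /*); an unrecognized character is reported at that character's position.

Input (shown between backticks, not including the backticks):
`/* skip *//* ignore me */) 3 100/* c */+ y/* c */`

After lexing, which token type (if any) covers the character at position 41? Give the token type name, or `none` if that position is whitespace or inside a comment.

Answer: ID

Derivation:
pos=0: enter COMMENT mode (saw '/*')
exit COMMENT mode (now at pos=10)
pos=10: enter COMMENT mode (saw '/*')
exit COMMENT mode (now at pos=25)
pos=25: emit RPAREN ')'
pos=27: emit NUM '3' (now at pos=28)
pos=29: emit NUM '100' (now at pos=32)
pos=32: enter COMMENT mode (saw '/*')
exit COMMENT mode (now at pos=39)
pos=39: emit PLUS '+'
pos=41: emit ID 'y' (now at pos=42)
pos=42: enter COMMENT mode (saw '/*')
exit COMMENT mode (now at pos=49)
DONE. 5 tokens: [RPAREN, NUM, NUM, PLUS, ID]
Position 41: char is 'y' -> ID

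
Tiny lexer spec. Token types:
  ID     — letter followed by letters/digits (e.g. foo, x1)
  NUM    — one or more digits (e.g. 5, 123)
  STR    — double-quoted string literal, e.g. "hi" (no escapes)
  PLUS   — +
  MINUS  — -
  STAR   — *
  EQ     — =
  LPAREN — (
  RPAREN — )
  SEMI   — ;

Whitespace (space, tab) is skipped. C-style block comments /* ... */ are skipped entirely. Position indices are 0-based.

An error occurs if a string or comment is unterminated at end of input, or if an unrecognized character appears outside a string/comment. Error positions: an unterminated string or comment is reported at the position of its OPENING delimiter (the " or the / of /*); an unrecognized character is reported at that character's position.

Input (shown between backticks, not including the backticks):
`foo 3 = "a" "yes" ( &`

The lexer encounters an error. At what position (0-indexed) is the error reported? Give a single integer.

Answer: 20

Derivation:
pos=0: emit ID 'foo' (now at pos=3)
pos=4: emit NUM '3' (now at pos=5)
pos=6: emit EQ '='
pos=8: enter STRING mode
pos=8: emit STR "a" (now at pos=11)
pos=12: enter STRING mode
pos=12: emit STR "yes" (now at pos=17)
pos=18: emit LPAREN '('
pos=20: ERROR — unrecognized char '&'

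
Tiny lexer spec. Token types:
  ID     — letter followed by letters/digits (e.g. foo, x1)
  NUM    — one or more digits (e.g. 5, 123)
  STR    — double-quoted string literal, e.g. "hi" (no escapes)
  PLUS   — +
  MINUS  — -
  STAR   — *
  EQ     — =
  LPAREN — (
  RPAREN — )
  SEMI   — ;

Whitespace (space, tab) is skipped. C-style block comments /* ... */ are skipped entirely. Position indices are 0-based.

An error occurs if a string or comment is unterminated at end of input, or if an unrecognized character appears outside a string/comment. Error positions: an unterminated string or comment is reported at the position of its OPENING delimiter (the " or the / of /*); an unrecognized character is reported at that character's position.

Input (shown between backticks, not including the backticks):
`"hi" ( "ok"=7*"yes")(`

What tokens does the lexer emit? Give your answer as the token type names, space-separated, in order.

Answer: STR LPAREN STR EQ NUM STAR STR RPAREN LPAREN

Derivation:
pos=0: enter STRING mode
pos=0: emit STR "hi" (now at pos=4)
pos=5: emit LPAREN '('
pos=7: enter STRING mode
pos=7: emit STR "ok" (now at pos=11)
pos=11: emit EQ '='
pos=12: emit NUM '7' (now at pos=13)
pos=13: emit STAR '*'
pos=14: enter STRING mode
pos=14: emit STR "yes" (now at pos=19)
pos=19: emit RPAREN ')'
pos=20: emit LPAREN '('
DONE. 9 tokens: [STR, LPAREN, STR, EQ, NUM, STAR, STR, RPAREN, LPAREN]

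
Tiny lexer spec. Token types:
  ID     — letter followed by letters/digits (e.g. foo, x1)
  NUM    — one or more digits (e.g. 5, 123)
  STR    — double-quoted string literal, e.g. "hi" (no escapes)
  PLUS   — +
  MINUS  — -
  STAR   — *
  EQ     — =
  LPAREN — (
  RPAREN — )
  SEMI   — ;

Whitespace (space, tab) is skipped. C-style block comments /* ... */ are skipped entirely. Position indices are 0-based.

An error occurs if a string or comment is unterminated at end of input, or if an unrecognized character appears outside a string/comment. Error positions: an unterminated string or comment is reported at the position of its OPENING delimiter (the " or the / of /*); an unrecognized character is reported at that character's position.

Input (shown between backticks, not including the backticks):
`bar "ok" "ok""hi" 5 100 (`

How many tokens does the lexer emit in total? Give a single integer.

Answer: 7

Derivation:
pos=0: emit ID 'bar' (now at pos=3)
pos=4: enter STRING mode
pos=4: emit STR "ok" (now at pos=8)
pos=9: enter STRING mode
pos=9: emit STR "ok" (now at pos=13)
pos=13: enter STRING mode
pos=13: emit STR "hi" (now at pos=17)
pos=18: emit NUM '5' (now at pos=19)
pos=20: emit NUM '100' (now at pos=23)
pos=24: emit LPAREN '('
DONE. 7 tokens: [ID, STR, STR, STR, NUM, NUM, LPAREN]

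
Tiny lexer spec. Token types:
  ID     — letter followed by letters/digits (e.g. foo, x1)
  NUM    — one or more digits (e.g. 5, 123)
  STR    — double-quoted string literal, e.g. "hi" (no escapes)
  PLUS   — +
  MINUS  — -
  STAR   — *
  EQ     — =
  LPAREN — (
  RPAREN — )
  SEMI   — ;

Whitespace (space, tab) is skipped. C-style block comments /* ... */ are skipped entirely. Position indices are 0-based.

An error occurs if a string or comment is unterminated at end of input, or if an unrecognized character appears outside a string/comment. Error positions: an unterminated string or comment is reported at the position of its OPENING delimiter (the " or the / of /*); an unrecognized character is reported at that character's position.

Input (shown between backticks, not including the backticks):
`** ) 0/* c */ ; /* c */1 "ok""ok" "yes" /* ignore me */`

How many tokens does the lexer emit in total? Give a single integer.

Answer: 9

Derivation:
pos=0: emit STAR '*'
pos=1: emit STAR '*'
pos=3: emit RPAREN ')'
pos=5: emit NUM '0' (now at pos=6)
pos=6: enter COMMENT mode (saw '/*')
exit COMMENT mode (now at pos=13)
pos=14: emit SEMI ';'
pos=16: enter COMMENT mode (saw '/*')
exit COMMENT mode (now at pos=23)
pos=23: emit NUM '1' (now at pos=24)
pos=25: enter STRING mode
pos=25: emit STR "ok" (now at pos=29)
pos=29: enter STRING mode
pos=29: emit STR "ok" (now at pos=33)
pos=34: enter STRING mode
pos=34: emit STR "yes" (now at pos=39)
pos=40: enter COMMENT mode (saw '/*')
exit COMMENT mode (now at pos=55)
DONE. 9 tokens: [STAR, STAR, RPAREN, NUM, SEMI, NUM, STR, STR, STR]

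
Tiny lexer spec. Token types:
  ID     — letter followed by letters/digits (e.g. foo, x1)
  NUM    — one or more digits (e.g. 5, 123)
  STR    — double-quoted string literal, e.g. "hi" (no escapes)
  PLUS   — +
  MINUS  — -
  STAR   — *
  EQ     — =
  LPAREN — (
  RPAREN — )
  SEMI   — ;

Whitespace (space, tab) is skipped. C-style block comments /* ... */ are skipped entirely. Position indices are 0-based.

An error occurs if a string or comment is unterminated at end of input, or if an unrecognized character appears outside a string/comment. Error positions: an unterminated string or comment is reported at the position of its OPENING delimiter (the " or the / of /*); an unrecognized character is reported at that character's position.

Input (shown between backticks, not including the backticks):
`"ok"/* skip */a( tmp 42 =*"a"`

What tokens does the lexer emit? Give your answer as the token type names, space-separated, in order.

Answer: STR ID LPAREN ID NUM EQ STAR STR

Derivation:
pos=0: enter STRING mode
pos=0: emit STR "ok" (now at pos=4)
pos=4: enter COMMENT mode (saw '/*')
exit COMMENT mode (now at pos=14)
pos=14: emit ID 'a' (now at pos=15)
pos=15: emit LPAREN '('
pos=17: emit ID 'tmp' (now at pos=20)
pos=21: emit NUM '42' (now at pos=23)
pos=24: emit EQ '='
pos=25: emit STAR '*'
pos=26: enter STRING mode
pos=26: emit STR "a" (now at pos=29)
DONE. 8 tokens: [STR, ID, LPAREN, ID, NUM, EQ, STAR, STR]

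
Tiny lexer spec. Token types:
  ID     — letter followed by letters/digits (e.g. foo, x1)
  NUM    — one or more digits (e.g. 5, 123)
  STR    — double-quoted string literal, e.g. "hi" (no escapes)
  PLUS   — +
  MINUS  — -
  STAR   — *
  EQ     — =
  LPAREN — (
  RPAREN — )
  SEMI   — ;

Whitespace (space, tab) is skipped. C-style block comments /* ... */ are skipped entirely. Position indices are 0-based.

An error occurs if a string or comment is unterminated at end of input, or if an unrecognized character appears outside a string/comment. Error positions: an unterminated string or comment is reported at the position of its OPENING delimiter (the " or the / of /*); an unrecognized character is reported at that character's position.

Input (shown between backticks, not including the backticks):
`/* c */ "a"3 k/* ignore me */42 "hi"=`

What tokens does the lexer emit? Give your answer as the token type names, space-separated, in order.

pos=0: enter COMMENT mode (saw '/*')
exit COMMENT mode (now at pos=7)
pos=8: enter STRING mode
pos=8: emit STR "a" (now at pos=11)
pos=11: emit NUM '3' (now at pos=12)
pos=13: emit ID 'k' (now at pos=14)
pos=14: enter COMMENT mode (saw '/*')
exit COMMENT mode (now at pos=29)
pos=29: emit NUM '42' (now at pos=31)
pos=32: enter STRING mode
pos=32: emit STR "hi" (now at pos=36)
pos=36: emit EQ '='
DONE. 6 tokens: [STR, NUM, ID, NUM, STR, EQ]

Answer: STR NUM ID NUM STR EQ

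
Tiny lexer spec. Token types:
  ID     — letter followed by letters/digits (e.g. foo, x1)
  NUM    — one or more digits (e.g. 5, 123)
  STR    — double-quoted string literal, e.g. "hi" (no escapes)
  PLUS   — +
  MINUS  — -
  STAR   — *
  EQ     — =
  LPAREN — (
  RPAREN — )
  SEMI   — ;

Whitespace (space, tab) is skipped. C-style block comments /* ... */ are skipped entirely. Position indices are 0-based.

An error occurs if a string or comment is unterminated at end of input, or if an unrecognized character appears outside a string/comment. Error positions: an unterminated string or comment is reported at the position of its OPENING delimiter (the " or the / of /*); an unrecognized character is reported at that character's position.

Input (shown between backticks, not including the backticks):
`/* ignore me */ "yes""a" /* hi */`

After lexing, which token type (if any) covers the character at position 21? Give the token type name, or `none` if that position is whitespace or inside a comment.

Answer: STR

Derivation:
pos=0: enter COMMENT mode (saw '/*')
exit COMMENT mode (now at pos=15)
pos=16: enter STRING mode
pos=16: emit STR "yes" (now at pos=21)
pos=21: enter STRING mode
pos=21: emit STR "a" (now at pos=24)
pos=25: enter COMMENT mode (saw '/*')
exit COMMENT mode (now at pos=33)
DONE. 2 tokens: [STR, STR]
Position 21: char is '"' -> STR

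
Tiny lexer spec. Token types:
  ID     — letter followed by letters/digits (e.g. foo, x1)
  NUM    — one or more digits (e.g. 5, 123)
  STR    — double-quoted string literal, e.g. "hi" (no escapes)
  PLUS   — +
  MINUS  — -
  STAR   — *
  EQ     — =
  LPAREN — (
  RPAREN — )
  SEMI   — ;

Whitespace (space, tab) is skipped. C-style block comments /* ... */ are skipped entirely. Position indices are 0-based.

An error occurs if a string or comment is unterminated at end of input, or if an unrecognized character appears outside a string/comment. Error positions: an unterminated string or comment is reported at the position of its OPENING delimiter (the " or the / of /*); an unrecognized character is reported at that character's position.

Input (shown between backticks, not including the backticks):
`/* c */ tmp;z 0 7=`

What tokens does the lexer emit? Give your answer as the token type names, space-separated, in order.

pos=0: enter COMMENT mode (saw '/*')
exit COMMENT mode (now at pos=7)
pos=8: emit ID 'tmp' (now at pos=11)
pos=11: emit SEMI ';'
pos=12: emit ID 'z' (now at pos=13)
pos=14: emit NUM '0' (now at pos=15)
pos=16: emit NUM '7' (now at pos=17)
pos=17: emit EQ '='
DONE. 6 tokens: [ID, SEMI, ID, NUM, NUM, EQ]

Answer: ID SEMI ID NUM NUM EQ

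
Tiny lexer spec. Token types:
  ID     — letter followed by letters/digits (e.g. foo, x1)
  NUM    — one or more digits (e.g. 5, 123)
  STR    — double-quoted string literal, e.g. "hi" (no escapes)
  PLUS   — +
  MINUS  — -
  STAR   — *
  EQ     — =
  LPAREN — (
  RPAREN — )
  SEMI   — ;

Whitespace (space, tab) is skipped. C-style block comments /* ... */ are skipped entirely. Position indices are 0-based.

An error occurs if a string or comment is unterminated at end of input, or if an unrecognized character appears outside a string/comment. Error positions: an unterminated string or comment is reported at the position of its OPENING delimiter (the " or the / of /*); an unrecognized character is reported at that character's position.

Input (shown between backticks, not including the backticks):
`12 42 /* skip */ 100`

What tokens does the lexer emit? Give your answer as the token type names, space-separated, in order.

pos=0: emit NUM '12' (now at pos=2)
pos=3: emit NUM '42' (now at pos=5)
pos=6: enter COMMENT mode (saw '/*')
exit COMMENT mode (now at pos=16)
pos=17: emit NUM '100' (now at pos=20)
DONE. 3 tokens: [NUM, NUM, NUM]

Answer: NUM NUM NUM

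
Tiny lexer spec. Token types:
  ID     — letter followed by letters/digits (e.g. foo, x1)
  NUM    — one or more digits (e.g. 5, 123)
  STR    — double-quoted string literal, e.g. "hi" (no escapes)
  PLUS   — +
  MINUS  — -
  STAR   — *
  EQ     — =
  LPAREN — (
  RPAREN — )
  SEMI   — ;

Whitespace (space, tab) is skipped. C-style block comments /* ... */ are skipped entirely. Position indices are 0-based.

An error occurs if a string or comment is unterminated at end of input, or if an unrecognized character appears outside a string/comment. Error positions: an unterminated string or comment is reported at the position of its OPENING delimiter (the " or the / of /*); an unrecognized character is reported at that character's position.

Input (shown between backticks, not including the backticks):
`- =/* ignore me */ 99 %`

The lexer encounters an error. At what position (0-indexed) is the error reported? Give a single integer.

pos=0: emit MINUS '-'
pos=2: emit EQ '='
pos=3: enter COMMENT mode (saw '/*')
exit COMMENT mode (now at pos=18)
pos=19: emit NUM '99' (now at pos=21)
pos=22: ERROR — unrecognized char '%'

Answer: 22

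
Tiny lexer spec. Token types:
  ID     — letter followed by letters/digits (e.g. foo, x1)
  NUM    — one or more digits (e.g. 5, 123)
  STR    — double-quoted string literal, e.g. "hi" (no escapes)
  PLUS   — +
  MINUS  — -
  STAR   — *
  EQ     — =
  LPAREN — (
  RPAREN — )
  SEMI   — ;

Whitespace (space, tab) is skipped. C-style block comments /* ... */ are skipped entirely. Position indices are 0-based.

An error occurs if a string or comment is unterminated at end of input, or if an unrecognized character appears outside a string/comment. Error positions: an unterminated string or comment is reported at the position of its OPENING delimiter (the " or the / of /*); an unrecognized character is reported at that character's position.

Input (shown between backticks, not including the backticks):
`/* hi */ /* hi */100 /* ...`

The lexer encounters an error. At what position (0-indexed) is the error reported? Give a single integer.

pos=0: enter COMMENT mode (saw '/*')
exit COMMENT mode (now at pos=8)
pos=9: enter COMMENT mode (saw '/*')
exit COMMENT mode (now at pos=17)
pos=17: emit NUM '100' (now at pos=20)
pos=21: enter COMMENT mode (saw '/*')
pos=21: ERROR — unterminated comment (reached EOF)

Answer: 21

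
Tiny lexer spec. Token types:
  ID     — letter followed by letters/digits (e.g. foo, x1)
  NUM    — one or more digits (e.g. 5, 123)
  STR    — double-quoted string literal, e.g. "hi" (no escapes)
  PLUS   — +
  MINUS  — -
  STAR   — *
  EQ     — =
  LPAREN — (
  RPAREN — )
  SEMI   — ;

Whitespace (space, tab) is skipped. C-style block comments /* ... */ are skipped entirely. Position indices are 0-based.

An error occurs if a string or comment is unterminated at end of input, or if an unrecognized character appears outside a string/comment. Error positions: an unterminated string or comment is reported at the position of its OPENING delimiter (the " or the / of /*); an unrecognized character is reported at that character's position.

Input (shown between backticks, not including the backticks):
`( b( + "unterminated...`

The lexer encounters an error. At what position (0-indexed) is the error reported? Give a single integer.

Answer: 7

Derivation:
pos=0: emit LPAREN '('
pos=2: emit ID 'b' (now at pos=3)
pos=3: emit LPAREN '('
pos=5: emit PLUS '+'
pos=7: enter STRING mode
pos=7: ERROR — unterminated string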